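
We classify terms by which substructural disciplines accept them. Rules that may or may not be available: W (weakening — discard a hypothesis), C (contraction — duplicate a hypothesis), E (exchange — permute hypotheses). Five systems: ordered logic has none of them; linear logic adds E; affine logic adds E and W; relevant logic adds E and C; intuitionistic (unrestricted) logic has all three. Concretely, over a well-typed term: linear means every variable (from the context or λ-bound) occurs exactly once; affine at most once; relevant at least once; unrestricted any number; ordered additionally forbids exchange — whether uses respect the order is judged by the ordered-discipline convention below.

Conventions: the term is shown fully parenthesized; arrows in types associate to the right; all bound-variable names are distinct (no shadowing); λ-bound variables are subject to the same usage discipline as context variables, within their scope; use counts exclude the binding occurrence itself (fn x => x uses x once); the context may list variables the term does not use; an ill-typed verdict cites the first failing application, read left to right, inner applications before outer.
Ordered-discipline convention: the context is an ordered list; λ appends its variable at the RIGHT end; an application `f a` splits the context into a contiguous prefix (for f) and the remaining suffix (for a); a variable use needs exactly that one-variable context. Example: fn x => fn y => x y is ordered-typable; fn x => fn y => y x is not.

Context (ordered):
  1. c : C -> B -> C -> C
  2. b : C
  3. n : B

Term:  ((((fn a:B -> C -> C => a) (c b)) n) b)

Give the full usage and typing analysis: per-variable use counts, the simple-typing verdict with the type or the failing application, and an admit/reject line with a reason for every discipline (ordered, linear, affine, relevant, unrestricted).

variable uses: c: 1, b: 2, n: 1, a (λ-bound): 1
left-to-right use order: a, c, b, n, b
typing: well-typed at C
ordered ✗ (b ×2 used more than once (contraction))
linear ✗ (b ×2 used more than once (contraction))
affine ✗ (b ×2 used more than once (contraction))
relevant ✓ (c, b, n, a: all used, weakening unneeded)
unrestricted ✓ (simply typable at C; W, C, E all held)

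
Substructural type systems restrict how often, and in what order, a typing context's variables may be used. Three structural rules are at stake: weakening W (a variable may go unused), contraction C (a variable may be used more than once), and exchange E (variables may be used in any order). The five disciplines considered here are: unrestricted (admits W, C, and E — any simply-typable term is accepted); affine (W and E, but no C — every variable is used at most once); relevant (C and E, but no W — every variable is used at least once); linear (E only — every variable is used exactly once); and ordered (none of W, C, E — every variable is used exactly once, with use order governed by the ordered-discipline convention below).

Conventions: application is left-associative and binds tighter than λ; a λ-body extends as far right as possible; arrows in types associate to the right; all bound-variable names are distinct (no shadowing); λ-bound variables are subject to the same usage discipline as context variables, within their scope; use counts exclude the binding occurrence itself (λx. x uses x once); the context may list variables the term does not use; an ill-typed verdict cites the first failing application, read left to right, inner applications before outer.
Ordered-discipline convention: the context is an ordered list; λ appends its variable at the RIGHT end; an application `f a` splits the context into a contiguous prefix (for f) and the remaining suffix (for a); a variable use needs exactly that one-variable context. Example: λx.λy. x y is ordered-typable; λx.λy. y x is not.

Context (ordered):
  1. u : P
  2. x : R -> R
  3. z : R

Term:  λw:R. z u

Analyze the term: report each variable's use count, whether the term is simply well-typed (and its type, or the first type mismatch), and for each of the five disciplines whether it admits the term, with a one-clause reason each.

counts: u: 1, x: 0, z: 1, w [bound]: 0
uses in reading order: z, u
typing: ill-typed: applying a non-function (R)
ordered ✗ (a type mismatch blocks all five)
linear ✗ (the type mismatch rejects it)
affine ✗ (not simply typable)
relevant ✗ (fails simple typing)
unrestricted ✗ (a type mismatch blocks all five)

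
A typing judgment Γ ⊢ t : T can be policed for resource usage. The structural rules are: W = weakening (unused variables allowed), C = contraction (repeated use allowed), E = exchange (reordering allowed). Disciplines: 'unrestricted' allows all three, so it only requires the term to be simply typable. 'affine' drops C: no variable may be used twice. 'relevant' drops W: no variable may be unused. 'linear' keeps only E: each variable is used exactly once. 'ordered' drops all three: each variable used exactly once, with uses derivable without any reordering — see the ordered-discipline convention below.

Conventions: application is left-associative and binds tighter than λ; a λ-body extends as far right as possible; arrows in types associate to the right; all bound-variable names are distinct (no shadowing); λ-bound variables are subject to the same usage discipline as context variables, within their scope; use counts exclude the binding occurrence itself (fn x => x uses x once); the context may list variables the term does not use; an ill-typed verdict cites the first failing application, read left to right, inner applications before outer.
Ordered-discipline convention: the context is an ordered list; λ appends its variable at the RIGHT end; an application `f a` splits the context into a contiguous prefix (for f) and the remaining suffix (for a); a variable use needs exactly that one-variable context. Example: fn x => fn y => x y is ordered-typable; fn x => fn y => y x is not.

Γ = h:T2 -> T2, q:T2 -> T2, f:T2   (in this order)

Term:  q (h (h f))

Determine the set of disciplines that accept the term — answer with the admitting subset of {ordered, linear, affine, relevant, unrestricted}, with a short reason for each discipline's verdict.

admitted by: relevant, unrestricted
counts: h: 2×, q: 1×, f: 1×
uses in reading order: q, h, h, f
typing: the term checks, with type T2
ordered: ✗ — repeated use of h ×2
linear: ✗ — repeated use of h ×2
affine: ✗ — repeated use of h ×2
relevant: ✓ — every one of h, q, f appears
unrestricted: ✓ — typability at T2 is all that's needed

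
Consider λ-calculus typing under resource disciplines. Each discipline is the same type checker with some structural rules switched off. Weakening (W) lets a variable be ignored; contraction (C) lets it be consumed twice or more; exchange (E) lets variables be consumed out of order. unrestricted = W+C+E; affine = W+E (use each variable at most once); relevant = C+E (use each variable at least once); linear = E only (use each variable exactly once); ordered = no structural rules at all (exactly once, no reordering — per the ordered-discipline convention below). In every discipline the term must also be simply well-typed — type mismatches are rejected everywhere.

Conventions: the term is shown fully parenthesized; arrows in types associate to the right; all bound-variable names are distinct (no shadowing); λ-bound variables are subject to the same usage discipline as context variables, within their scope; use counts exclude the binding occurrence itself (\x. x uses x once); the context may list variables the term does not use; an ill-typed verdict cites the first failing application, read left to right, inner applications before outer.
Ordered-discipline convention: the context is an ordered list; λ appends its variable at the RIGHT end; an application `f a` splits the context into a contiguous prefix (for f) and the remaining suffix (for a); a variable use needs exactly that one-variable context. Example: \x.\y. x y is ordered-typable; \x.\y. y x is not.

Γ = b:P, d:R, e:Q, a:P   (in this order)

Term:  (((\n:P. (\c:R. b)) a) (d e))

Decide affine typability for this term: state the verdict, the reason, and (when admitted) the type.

no — fails simple typing
variable uses: b: 1×; d: 1×; e: 1×; a: 1×; n (bound): 0×; c (bound): 0×
uses in reading order: b, a, d, e
typing: ill-typed: applying a non-function (R)
per-discipline verdicts: ordered ✗; linear ✗; affine ✗; relevant ✗; unrestricted ✗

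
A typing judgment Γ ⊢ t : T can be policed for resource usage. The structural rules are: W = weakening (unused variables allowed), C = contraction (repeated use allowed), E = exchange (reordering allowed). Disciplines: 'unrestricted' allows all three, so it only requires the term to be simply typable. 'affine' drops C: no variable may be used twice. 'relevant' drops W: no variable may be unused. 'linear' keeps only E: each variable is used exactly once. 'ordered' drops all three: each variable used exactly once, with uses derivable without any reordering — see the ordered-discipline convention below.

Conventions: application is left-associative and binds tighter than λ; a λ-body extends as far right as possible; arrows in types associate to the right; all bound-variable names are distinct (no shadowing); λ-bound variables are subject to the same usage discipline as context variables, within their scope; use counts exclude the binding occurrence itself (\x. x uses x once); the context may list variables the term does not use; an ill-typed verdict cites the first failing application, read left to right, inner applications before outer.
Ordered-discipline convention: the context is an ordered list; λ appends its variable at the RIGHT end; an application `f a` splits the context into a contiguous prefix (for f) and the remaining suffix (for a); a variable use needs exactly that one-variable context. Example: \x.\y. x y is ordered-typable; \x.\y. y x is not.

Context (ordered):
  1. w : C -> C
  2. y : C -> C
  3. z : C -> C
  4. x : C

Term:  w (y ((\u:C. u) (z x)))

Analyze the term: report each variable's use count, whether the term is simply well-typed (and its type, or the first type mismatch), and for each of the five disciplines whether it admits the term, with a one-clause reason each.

use counts: w ×1; y ×1; z ×1; x ×1; u (bound) ×1
left-to-right use order: w, y, u, z, x
typing: the term checks, with type C
ordered ✓ (w, y, z, x, u once each; derivable with no W/C/E)
linear ✓ (single use per variable (w, y, z, x, u))
affine ✓ (none of w, y, z, x, u used more than once)
relevant ✓ (w, y, z, x, u: all used, weakening unneeded)
unrestricted ✓ (well-typed at C; no restrictions here)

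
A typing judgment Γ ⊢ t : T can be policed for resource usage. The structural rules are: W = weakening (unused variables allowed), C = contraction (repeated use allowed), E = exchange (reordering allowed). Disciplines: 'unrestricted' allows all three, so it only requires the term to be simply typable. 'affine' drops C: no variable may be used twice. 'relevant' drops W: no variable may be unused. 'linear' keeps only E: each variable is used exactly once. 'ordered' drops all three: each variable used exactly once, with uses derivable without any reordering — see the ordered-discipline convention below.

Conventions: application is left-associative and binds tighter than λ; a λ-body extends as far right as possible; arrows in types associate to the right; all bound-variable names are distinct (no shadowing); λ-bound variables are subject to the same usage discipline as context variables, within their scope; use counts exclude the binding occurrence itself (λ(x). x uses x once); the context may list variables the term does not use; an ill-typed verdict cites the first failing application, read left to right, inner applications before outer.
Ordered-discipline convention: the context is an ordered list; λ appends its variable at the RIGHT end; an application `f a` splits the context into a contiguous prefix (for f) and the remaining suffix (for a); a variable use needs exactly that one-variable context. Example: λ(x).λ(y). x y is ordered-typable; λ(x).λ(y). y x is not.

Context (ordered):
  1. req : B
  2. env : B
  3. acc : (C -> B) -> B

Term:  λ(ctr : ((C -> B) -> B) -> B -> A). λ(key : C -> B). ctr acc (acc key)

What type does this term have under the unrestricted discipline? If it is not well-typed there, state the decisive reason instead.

term : (((C -> B) -> B) -> B -> A) -> (C -> B) -> A
counts: req: 0×, env: 0×, acc: 2×, ctr (λ-bound): 1×, key (λ-bound): 1×
left-to-right use order: ctr, acc, acc, key
typing: ✓ — (((C -> B) -> B) -> B -> A) -> (C -> B) -> A
per-discipline verdicts: ordered ✗; linear ✗; affine ✗; relevant ✗; unrestricted ✓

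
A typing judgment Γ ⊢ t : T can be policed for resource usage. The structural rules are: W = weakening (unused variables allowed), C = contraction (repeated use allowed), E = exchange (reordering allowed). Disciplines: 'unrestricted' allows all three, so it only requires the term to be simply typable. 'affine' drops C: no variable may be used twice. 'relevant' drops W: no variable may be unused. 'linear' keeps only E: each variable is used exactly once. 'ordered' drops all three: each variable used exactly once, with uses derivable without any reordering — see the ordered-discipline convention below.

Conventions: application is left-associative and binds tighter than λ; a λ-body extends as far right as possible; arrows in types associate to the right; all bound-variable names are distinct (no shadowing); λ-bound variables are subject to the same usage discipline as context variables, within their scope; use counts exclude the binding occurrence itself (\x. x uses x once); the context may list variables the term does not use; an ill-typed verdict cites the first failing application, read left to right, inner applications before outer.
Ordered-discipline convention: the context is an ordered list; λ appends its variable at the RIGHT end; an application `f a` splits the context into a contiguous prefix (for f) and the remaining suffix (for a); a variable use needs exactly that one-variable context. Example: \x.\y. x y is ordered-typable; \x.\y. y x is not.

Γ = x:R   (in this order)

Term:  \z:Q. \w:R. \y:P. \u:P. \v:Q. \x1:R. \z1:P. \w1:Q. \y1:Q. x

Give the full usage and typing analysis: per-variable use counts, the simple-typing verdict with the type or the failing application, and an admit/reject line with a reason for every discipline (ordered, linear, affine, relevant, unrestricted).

variable uses: x: 1×; z (λ-bound): 0×; w (λ-bound): 0×; y (λ-bound): 0×; u (λ-bound): 0×; v (λ-bound): 0×; x1 (λ-bound): 0×; z1 (λ-bound): 0×; w1 (λ-bound): 0×; y1 (λ-bound): 0×
order of uses: x
typing: well-typed — term : Q → R → P → P → Q → R → P → Q → Q → R
ordered: ✗ — needs weakening: z, w, y, u, v, x1, z1, w1, y1 unused
linear: ✗ — needs weakening: z, w, y, u, v, x1, z1, w1, y1 unused
affine: ✓ — no duplicate uses among x, z, w, y, u, v, x1, z1, w1, y1
relevant: ✗ — needs weakening: z, w, y, u, v, x1, z1, w1, y1 unused
unrestricted: ✓ — well-typed at Q → R → P → P → Q → R → P → Q → Q → R; no restrictions here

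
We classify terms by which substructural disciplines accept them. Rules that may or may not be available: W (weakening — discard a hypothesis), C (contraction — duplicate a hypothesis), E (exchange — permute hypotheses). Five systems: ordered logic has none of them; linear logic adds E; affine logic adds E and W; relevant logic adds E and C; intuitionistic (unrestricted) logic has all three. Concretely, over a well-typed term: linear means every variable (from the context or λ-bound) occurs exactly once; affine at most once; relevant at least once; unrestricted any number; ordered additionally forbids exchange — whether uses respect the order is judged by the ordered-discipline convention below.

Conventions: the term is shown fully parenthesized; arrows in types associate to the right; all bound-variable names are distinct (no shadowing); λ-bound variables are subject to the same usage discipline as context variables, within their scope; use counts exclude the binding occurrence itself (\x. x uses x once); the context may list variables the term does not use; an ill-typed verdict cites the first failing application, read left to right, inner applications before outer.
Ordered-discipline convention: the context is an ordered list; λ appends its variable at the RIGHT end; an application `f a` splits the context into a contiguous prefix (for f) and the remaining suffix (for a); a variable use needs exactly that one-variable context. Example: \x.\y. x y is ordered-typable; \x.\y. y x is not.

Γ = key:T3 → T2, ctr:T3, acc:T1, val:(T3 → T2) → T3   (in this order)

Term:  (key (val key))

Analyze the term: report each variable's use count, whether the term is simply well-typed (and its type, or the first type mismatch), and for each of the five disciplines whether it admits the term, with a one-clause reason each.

usage: key ×2, ctr ×0, acc ×0, val ×1
left-to-right use order: key, val, key
typing: well-typed — term : T2
ordered: ✗ — uses contraction: key ×2; ctr, acc never used (weakening)
linear: ✗ — uses contraction: key ×2; ctr, acc never used (weakening)
affine: ✗ — uses contraction: key ×2
relevant: ✗ — ctr, acc never used (weakening)
unrestricted: ✓ — simply typable at T2; W, C, E all held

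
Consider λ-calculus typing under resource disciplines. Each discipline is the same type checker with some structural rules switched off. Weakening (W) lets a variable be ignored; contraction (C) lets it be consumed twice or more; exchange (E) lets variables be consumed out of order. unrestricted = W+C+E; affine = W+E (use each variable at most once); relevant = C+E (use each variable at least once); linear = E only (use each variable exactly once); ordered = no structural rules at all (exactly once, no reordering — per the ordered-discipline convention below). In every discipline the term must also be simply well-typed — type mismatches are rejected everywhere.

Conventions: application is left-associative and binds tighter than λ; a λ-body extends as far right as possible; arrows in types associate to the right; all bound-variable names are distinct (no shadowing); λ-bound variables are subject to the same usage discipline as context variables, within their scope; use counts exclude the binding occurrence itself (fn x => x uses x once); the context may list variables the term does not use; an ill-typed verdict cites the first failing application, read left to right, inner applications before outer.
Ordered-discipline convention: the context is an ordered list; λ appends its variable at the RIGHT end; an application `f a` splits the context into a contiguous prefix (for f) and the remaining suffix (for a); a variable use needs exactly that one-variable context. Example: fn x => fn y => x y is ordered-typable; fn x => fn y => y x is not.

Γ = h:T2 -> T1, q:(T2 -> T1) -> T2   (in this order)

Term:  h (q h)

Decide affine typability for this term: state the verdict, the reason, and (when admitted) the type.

no — repeated use of h ×2
variable uses: h: 2×, q: 1×
uses in reading order: h, q, h
typing: ✓ — T1
across the five disciplines: ordered ✗, linear ✗, affine ✗, relevant ✓, unrestricted ✓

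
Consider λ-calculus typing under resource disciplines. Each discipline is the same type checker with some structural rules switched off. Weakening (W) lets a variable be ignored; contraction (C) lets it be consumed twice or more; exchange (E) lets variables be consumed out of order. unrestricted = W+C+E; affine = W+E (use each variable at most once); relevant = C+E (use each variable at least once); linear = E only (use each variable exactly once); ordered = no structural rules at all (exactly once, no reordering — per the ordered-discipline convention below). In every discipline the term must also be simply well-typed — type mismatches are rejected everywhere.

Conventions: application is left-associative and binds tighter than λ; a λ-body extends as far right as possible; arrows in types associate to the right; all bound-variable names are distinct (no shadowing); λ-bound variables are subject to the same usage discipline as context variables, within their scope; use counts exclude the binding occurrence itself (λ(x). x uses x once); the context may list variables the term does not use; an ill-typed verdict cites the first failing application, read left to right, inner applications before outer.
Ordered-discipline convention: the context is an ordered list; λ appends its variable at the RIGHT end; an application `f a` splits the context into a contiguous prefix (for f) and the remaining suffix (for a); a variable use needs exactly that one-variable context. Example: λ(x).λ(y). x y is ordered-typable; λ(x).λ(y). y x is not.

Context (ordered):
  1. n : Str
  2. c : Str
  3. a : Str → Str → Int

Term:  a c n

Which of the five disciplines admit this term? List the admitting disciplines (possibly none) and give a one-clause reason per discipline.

accepted by: linear, affine, relevant, unrestricted
counts: n ×1; c ×1; a ×1
left-to-right use order: a, c, n
typing: ✓ — Int
ordered: ✗ — no ordered split (uses run a, c, n)
linear: ✓ — single use per variable (n, c, a)
affine: ✓ — no duplicate uses among n, c, a
relevant: ✓ — every one of n, c, a appears
unrestricted: ✓ — well-typed at Int; no restrictions here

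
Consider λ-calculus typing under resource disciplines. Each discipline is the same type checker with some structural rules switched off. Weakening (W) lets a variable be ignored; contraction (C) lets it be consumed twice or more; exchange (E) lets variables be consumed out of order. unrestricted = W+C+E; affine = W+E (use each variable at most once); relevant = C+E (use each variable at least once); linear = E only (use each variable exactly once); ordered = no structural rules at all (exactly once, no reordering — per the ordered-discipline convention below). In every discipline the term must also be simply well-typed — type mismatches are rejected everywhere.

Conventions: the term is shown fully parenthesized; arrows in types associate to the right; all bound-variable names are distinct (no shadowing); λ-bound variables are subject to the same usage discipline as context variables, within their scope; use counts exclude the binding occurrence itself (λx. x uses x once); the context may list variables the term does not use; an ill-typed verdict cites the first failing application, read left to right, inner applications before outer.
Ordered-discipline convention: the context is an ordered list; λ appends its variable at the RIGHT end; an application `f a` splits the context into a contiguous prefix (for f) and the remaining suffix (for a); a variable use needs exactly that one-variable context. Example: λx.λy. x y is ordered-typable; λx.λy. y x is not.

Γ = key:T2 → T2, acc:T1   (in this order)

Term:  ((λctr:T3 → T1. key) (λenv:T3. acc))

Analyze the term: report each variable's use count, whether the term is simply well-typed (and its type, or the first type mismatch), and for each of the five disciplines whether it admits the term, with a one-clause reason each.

counts: key ×1, acc ×1, ctr [bound] ×0, env [bound] ×0
uses in reading order: key, acc
typing: ✓ — T2 → T2
ordered ✗ (ctr, env left unused)
linear ✗ (ctr, env left unused)
affine ✓ (key, acc, ctr, env: no repeats, contraction unneeded)
relevant ✗ (ctr, env left unused)
unrestricted ✓ (well-typed at T2 → T2; no restrictions here)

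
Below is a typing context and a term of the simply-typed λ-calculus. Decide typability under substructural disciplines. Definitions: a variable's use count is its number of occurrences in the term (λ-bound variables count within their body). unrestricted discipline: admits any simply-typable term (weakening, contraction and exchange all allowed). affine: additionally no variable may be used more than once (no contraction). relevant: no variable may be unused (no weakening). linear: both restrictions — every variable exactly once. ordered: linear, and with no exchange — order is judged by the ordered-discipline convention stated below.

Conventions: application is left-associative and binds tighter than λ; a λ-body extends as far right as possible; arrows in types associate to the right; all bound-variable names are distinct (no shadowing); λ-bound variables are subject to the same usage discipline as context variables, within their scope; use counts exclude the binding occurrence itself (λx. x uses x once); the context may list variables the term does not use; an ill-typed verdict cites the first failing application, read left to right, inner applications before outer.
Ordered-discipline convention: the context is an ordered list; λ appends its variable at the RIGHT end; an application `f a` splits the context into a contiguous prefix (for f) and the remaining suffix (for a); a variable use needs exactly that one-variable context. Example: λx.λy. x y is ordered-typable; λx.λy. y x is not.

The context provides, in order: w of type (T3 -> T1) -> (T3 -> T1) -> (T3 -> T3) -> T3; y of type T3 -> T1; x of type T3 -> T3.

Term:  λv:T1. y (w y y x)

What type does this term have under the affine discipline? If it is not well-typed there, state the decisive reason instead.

not well-typed under affine — uses contraction: y ×3
use counts: w: 1×; y: 3×; x: 1×; v (λ-bound): 0×
order of uses: y, w, y, y, x
typing: well-typed — term : T1 -> T1
across the five disciplines: ordered ✗, linear ✗, affine ✗, relevant ✗, unrestricted ✓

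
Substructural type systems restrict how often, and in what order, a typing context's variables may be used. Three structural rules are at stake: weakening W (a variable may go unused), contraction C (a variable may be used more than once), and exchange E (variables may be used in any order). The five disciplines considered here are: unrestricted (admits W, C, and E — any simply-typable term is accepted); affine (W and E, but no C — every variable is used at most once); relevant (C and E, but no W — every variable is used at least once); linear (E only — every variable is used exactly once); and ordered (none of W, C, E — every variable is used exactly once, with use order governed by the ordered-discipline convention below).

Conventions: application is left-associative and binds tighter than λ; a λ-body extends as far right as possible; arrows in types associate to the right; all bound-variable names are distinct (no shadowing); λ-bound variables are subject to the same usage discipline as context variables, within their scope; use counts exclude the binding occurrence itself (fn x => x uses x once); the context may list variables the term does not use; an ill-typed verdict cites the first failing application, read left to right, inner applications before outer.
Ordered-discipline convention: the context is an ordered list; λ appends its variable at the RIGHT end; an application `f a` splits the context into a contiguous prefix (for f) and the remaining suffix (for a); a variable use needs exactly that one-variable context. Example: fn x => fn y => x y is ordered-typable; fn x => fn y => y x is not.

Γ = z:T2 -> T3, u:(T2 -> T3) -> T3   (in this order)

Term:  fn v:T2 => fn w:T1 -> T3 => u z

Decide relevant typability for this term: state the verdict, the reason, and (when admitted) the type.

no — unused: v, w — weakening required
counts: z ×1, u ×1, v [bound] ×0, w [bound] ×0
uses in reading order: u, z
typing: well-typed — term : T2 -> (T1 -> T3) -> T3
summary: ordered ✗; linear ✗; affine ✓; relevant ✗; unrestricted ✓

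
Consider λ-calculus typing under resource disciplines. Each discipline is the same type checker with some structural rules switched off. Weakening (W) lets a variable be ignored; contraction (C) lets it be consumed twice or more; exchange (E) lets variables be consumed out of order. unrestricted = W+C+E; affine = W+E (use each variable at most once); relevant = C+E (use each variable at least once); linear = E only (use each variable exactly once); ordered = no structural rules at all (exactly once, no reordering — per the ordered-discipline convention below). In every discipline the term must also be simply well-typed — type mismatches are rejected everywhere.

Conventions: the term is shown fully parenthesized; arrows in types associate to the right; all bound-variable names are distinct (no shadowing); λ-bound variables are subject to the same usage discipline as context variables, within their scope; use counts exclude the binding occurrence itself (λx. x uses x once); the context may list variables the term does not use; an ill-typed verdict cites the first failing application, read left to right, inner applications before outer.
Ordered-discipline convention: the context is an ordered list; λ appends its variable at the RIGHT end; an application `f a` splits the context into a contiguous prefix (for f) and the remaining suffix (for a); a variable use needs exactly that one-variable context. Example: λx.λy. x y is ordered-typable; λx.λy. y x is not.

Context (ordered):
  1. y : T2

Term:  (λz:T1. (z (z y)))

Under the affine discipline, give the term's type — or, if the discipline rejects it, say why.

not well-typed under affine — the type mismatch rejects it
variable uses: y: 1×; z (λ-bound): 2×
uses in reading order: z, z, y
typing: ill-typed: can't apply a value of type T1
across the five disciplines: ordered ✗, linear ✗, affine ✗, relevant ✗, unrestricted ✗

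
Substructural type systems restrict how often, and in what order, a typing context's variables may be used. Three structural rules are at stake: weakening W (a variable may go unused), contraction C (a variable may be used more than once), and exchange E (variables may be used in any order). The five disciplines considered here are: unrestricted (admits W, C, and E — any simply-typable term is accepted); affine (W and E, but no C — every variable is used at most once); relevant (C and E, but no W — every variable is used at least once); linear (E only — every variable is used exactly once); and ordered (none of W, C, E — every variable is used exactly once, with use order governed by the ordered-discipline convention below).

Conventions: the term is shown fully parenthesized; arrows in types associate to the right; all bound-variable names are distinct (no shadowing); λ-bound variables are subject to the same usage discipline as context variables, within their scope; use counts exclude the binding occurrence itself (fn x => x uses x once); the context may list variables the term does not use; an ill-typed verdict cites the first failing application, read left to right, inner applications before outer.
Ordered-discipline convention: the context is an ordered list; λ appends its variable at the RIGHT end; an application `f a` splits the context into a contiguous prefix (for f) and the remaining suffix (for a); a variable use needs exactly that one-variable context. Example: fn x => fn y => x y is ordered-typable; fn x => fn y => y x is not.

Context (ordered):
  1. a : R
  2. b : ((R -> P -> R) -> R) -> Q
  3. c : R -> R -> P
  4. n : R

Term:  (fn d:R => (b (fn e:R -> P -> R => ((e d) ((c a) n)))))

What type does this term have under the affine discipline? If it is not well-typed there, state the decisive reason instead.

term : R -> Q
use counts: a: 1, b: 1, c: 1, n: 1, d (bound): 1, e (bound): 1
uses in reading order: b, e, d, c, a, n
typing: the term checks, with type R -> Q
across the five disciplines: ordered ✗, linear ✓, affine ✓, relevant ✓, unrestricted ✓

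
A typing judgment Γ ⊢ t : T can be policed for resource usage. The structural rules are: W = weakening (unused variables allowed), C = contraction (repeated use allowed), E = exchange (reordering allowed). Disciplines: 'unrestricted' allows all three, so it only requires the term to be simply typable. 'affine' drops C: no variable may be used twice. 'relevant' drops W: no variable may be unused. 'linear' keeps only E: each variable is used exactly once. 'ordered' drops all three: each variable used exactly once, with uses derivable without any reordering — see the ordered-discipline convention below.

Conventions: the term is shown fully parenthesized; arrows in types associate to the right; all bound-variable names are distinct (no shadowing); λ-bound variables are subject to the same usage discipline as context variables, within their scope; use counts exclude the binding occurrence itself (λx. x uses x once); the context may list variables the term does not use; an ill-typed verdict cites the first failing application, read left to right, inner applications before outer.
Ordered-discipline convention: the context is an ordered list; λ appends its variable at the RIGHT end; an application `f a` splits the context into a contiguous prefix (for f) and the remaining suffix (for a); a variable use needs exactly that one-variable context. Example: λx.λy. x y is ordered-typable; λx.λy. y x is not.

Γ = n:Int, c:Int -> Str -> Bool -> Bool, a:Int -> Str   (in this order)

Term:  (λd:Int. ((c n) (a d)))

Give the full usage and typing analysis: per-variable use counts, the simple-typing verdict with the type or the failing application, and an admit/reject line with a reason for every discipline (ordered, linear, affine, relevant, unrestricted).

counts: n: 1; c: 1; a: 1; d [bound]: 1
left-to-right use order: c, n, a, d
typing: well-typed at Int -> Bool -> Bool
ordered: ✗, no ordered split (uses run c, n, a, d)
linear: ✓, each of n, c, a, d used exactly once
affine: ✓, none of n, c, a, d used more than once
relevant: ✓, none of n, c, a, d goes unused
unrestricted: ✓, well-typed at Int -> Bool -> Bool; no restrictions here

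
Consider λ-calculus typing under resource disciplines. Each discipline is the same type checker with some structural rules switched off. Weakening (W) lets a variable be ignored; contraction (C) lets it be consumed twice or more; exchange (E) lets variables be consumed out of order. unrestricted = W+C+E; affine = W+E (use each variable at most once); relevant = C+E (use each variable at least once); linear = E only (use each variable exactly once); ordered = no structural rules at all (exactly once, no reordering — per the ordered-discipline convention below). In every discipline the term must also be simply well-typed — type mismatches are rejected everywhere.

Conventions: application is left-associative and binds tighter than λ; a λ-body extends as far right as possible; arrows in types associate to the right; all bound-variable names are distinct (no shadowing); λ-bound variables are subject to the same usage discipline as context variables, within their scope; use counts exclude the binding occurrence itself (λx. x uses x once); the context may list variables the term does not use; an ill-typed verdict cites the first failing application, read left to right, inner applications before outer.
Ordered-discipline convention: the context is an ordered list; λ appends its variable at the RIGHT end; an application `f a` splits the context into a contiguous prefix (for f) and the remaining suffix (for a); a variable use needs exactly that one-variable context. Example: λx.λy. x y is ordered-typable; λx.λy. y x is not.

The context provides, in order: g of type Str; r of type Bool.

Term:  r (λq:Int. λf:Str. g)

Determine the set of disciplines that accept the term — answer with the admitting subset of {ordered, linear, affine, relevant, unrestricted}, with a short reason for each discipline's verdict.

admitting disciplines: none
use counts: g=1, r=1, q (λ-bound)=0, f (λ-bound)=0
order of uses: r, g
typing: ill-typed: can't apply a value of type Bool
ordered ✗ (fails simple typing)
linear ✗ (a type mismatch blocks all five)
affine ✗ (the type mismatch rejects it)
relevant ✗ (not simply typable)
unrestricted ✗ (fails simple typing)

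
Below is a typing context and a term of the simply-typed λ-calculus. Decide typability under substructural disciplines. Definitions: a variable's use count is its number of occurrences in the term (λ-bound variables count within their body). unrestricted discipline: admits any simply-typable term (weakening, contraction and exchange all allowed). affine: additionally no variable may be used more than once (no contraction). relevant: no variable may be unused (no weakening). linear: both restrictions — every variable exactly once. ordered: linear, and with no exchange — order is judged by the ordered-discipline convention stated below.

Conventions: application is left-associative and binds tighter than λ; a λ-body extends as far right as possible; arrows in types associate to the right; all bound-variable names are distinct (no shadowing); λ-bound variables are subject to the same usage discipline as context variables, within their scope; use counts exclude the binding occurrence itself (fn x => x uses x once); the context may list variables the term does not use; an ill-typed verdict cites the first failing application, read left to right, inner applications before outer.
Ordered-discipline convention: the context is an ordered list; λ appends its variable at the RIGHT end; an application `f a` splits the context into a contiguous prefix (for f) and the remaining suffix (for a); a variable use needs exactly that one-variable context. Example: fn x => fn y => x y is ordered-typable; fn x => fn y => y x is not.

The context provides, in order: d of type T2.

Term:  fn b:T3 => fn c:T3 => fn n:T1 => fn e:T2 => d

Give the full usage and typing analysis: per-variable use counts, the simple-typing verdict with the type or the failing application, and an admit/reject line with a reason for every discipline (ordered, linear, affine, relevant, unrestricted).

variable uses: d ×1, b (bound) ×0, c (bound) ×0, n (bound) ×0, e (bound) ×0
uses in reading order: d
typing: well-typed — term : T3 -> T3 -> T1 -> T2 -> T2
ordered: ✗ — b, c, n, e never used (weakening)
linear: ✗ — b, c, n, e never used (weakening)
affine: ✓ — at most one use each (d, b, c, n, e)
relevant: ✗ — b, c, n, e never used (weakening)
unrestricted: ✓ — type-checks (T3 -> T3 -> T1 -> T2 -> T2) and nothing is barred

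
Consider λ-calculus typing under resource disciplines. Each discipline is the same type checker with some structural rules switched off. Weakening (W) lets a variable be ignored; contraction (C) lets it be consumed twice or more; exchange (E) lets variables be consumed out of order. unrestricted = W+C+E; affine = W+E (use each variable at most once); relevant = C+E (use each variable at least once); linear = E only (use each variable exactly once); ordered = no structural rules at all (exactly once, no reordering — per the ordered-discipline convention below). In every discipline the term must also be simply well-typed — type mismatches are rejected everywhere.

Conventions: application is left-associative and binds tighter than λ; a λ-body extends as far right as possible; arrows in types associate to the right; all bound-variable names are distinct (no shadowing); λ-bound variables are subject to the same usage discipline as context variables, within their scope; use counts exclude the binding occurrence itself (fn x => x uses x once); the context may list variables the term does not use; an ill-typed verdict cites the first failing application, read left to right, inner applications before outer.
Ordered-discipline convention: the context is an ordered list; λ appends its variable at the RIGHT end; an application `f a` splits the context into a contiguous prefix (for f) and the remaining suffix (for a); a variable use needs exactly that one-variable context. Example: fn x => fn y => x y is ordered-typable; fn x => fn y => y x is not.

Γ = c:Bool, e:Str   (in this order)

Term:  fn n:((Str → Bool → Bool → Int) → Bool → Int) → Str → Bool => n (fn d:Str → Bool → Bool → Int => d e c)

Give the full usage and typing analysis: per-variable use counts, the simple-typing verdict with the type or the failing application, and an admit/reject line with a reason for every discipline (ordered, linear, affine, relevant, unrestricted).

use counts: c ×1; e ×1; n (bound) ×1; d (bound) ×1
order of uses: n, d, e, c
typing: the term checks, with type (((Str → Bool → Bool → Int) → Bool → Int) → Str → Bool) → Str → Bool
ordered: ✗ — no contiguous prefix/suffix split fits n, d, e, c
linear: ✓ — exactly-once usage across c, e, n, d
affine: ✓ — no duplicate uses among c, e, n, d
relevant: ✓ — none of c, e, n, d goes unused
unrestricted: ✓ — type-checks ((((Str → Bool → Bool → Int) → Bool → Int) → Str → Bool) → Str → Bool) and nothing is barred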